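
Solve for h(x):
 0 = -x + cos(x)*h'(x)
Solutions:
 h(x) = C1 + Integral(x/cos(x), x)


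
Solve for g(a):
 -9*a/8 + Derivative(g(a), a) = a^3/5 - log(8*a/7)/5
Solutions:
 g(a) = C1 + a^4/20 + 9*a^2/16 - a*log(a)/5 - 3*a*log(2)/5 + a/5 + a*log(7)/5


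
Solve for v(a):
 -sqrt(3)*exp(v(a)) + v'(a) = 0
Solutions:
 v(a) = log(-1/(C1 + sqrt(3)*a))


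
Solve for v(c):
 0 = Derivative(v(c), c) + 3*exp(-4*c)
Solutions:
 v(c) = C1 + 3*exp(-4*c)/4


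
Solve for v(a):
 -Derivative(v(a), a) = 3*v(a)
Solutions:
 v(a) = C1*exp(-3*a)


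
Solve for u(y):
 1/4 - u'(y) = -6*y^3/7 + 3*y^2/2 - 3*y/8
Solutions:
 u(y) = C1 + 3*y^4/14 - y^3/2 + 3*y^2/16 + y/4


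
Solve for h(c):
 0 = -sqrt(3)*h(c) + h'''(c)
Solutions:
 h(c) = C3*exp(3^(1/6)*c) + (C1*sin(3^(2/3)*c/2) + C2*cos(3^(2/3)*c/2))*exp(-3^(1/6)*c/2)


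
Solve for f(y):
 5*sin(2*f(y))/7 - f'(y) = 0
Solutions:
 -5*y/7 + log(cos(2*f(y)) - 1)/4 - log(cos(2*f(y)) + 1)/4 = C1


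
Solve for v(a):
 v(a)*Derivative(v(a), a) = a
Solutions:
 v(a) = -sqrt(C1 + a^2)
 v(a) = sqrt(C1 + a^2)


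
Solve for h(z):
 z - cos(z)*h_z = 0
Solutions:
 h(z) = C1 + Integral(z/cos(z), z)


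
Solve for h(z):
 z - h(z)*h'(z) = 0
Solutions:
 h(z) = -sqrt(C1 + z^2)
 h(z) = sqrt(C1 + z^2)


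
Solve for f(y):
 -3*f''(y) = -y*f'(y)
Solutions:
 f(y) = C1 + C2*erfi(sqrt(6)*y/6)


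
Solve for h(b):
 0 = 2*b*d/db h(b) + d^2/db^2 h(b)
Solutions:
 h(b) = C1 + C2*erf(b)


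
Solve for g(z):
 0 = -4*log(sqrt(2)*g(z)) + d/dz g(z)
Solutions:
 -Integral(1/(2*log(_y) + log(2)), (_y, g(z)))/2 = C1 - z


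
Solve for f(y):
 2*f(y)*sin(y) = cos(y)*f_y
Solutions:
 f(y) = C1/cos(y)^2


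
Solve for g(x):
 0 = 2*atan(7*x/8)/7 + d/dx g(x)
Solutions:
 g(x) = C1 - 2*x*atan(7*x/8)/7 + 8*log(49*x^2 + 64)/49


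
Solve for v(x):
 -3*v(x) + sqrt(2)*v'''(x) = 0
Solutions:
 v(x) = C3*exp(2^(5/6)*3^(1/3)*x/2) + (C1*sin(6^(5/6)*x/4) + C2*cos(6^(5/6)*x/4))*exp(-2^(5/6)*3^(1/3)*x/4)


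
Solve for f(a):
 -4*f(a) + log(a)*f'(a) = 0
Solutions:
 f(a) = C1*exp(4*li(a))


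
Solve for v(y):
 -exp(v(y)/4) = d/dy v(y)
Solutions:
 v(y) = 4*log(1/(C1 + y)) + 8*log(2)


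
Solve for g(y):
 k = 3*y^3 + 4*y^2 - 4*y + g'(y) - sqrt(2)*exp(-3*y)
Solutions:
 g(y) = C1 + k*y - 3*y^4/4 - 4*y^3/3 + 2*y^2 - sqrt(2)*exp(-3*y)/3


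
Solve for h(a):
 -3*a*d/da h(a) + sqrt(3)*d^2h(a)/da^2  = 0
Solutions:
 h(a) = C1 + C2*erfi(sqrt(2)*3^(1/4)*a/2)


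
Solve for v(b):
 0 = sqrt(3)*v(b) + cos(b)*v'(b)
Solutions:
 v(b) = C1*(sin(b) - 1)^(sqrt(3)/2)/(sin(b) + 1)^(sqrt(3)/2)


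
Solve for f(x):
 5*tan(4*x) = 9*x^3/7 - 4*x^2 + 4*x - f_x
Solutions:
 f(x) = C1 + 9*x^4/28 - 4*x^3/3 + 2*x^2 + 5*log(cos(4*x))/4


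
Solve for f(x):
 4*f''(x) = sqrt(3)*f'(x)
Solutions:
 f(x) = C1 + C2*exp(sqrt(3)*x/4)


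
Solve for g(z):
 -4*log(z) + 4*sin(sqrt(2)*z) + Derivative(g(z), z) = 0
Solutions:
 g(z) = C1 + 4*z*log(z) - 4*z + 2*sqrt(2)*cos(sqrt(2)*z)


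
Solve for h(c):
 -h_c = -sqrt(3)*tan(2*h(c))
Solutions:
 h(c) = -asin(C1*exp(2*sqrt(3)*c))/2 + pi/2
 h(c) = asin(C1*exp(2*sqrt(3)*c))/2


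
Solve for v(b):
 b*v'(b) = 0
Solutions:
 v(b) = C1


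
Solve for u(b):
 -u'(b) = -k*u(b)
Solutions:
 u(b) = C1*exp(b*k)


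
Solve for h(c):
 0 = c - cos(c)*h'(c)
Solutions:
 h(c) = C1 + Integral(c/cos(c), c)


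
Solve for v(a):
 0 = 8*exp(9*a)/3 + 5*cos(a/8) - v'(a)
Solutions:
 v(a) = C1 + 8*exp(9*a)/27 + 40*sin(a/8)


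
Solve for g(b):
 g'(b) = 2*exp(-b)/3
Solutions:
 g(b) = C1 - 2*exp(-b)/3


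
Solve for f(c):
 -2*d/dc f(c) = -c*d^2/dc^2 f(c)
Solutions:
 f(c) = C1 + C2*c^3


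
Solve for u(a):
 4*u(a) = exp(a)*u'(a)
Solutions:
 u(a) = C1*exp(-4*exp(-a))


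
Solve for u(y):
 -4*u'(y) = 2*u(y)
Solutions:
 u(y) = C1*exp(-y/2)


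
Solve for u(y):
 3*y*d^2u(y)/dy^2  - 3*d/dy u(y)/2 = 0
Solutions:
 u(y) = C1 + C2*y^(3/2)


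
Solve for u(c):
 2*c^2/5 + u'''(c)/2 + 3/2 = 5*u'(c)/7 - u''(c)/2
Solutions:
 u(c) = C1 + C2*exp(c*(-7 + sqrt(329))/14) + C3*exp(-c*(7 + sqrt(329))/14) + 14*c^3/75 + 49*c^2/125 + 4291*c/1250


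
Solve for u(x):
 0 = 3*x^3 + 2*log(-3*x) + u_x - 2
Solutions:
 u(x) = C1 - 3*x^4/4 - 2*x*log(-x) + 2*x*(2 - log(3))


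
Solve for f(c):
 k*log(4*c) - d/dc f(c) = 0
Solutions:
 f(c) = C1 + c*k*log(c) - c*k + c*k*log(4)


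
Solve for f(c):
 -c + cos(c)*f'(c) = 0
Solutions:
 f(c) = C1 + Integral(c/cos(c), c)


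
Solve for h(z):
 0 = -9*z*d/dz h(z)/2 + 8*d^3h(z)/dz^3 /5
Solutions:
 h(z) = C1 + Integral(C2*airyai(2^(2/3)*45^(1/3)*z/4) + C3*airybi(2^(2/3)*45^(1/3)*z/4), z)


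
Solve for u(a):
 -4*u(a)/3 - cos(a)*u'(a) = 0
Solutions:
 u(a) = C1*(sin(a) - 1)^(2/3)/(sin(a) + 1)^(2/3)


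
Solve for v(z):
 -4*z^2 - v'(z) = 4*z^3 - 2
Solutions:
 v(z) = C1 - z^4 - 4*z^3/3 + 2*z


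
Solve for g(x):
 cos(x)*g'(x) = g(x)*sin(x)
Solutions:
 g(x) = C1/cos(x)


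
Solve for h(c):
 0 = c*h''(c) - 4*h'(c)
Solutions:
 h(c) = C1 + C2*c^5


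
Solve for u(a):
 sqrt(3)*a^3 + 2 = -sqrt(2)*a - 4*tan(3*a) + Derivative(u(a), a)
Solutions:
 u(a) = C1 + sqrt(3)*a^4/4 + sqrt(2)*a^2/2 + 2*a - 4*log(cos(3*a))/3


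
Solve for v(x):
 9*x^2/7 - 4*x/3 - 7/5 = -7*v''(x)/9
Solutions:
 v(x) = C1 + C2*x - 27*x^4/196 + 2*x^3/7 + 9*x^2/10


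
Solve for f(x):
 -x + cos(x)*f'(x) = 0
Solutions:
 f(x) = C1 + Integral(x/cos(x), x)


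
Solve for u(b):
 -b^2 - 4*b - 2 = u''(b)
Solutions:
 u(b) = C1 + C2*b - b^4/12 - 2*b^3/3 - b^2


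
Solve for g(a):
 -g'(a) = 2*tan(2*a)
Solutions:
 g(a) = C1 + log(cos(2*a))


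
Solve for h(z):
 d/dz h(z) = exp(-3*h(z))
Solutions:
 h(z) = log(C1 + 3*z)/3
 h(z) = log((-3^(1/3) - 3^(5/6)*I)*(C1 + z)^(1/3)/2)
 h(z) = log((-3^(1/3) + 3^(5/6)*I)*(C1 + z)^(1/3)/2)


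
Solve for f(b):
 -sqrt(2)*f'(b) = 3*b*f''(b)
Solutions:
 f(b) = C1 + C2*b^(1 - sqrt(2)/3)


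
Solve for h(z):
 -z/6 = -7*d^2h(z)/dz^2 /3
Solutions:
 h(z) = C1 + C2*z + z^3/84


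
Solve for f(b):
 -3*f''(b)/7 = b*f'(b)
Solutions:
 f(b) = C1 + C2*erf(sqrt(42)*b/6)


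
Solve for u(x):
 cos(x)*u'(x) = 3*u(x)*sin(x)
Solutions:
 u(x) = C1/cos(x)^3


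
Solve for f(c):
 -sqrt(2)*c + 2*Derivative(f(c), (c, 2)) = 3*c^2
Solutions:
 f(c) = C1 + C2*c + c^4/8 + sqrt(2)*c^3/12


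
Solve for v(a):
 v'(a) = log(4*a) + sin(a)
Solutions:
 v(a) = C1 + a*log(a) - a + 2*a*log(2) - cos(a)


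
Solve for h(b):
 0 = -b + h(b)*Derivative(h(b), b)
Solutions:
 h(b) = -sqrt(C1 + b^2)
 h(b) = sqrt(C1 + b^2)


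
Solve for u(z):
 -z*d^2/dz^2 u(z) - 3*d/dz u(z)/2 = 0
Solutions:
 u(z) = C1 + C2/sqrt(z)


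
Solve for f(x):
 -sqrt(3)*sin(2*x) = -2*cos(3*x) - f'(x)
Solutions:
 f(x) = C1 - 2*sin(3*x)/3 - sqrt(3)*cos(2*x)/2


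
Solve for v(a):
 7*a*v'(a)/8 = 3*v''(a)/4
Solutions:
 v(a) = C1 + C2*erfi(sqrt(21)*a/6)


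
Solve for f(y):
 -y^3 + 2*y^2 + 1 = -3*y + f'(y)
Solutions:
 f(y) = C1 - y^4/4 + 2*y^3/3 + 3*y^2/2 + y


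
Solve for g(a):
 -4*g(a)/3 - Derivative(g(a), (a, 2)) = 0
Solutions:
 g(a) = C1*sin(2*sqrt(3)*a/3) + C2*cos(2*sqrt(3)*a/3)


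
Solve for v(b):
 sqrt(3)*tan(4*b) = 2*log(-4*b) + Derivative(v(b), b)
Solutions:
 v(b) = C1 - 2*b*log(-b) - 4*b*log(2) + 2*b - sqrt(3)*log(cos(4*b))/4


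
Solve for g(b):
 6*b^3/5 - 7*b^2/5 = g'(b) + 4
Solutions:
 g(b) = C1 + 3*b^4/10 - 7*b^3/15 - 4*b


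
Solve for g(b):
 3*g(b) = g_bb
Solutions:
 g(b) = C1*exp(-sqrt(3)*b) + C2*exp(sqrt(3)*b)


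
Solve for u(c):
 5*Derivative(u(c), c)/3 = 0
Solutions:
 u(c) = C1


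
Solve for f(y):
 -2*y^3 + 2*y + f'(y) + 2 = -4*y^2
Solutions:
 f(y) = C1 + y^4/2 - 4*y^3/3 - y^2 - 2*y


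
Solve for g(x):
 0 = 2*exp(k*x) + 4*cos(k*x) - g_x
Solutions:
 g(x) = C1 + 2*exp(k*x)/k + 4*sin(k*x)/k


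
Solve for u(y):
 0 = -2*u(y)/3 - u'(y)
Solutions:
 u(y) = C1*exp(-2*y/3)


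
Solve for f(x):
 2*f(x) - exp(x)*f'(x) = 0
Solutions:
 f(x) = C1*exp(-2*exp(-x))


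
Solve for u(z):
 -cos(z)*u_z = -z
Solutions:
 u(z) = C1 + Integral(z/cos(z), z)


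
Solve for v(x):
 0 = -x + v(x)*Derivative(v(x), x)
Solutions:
 v(x) = -sqrt(C1 + x^2)
 v(x) = sqrt(C1 + x^2)


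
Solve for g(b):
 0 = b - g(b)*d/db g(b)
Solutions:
 g(b) = -sqrt(C1 + b^2)
 g(b) = sqrt(C1 + b^2)


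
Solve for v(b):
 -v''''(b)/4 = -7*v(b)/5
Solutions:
 v(b) = C1*exp(-sqrt(2)*5^(3/4)*7^(1/4)*b/5) + C2*exp(sqrt(2)*5^(3/4)*7^(1/4)*b/5) + C3*sin(sqrt(2)*5^(3/4)*7^(1/4)*b/5) + C4*cos(sqrt(2)*5^(3/4)*7^(1/4)*b/5)


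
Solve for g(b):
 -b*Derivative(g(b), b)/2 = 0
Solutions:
 g(b) = C1


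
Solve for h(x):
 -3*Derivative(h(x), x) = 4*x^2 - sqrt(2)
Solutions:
 h(x) = C1 - 4*x^3/9 + sqrt(2)*x/3


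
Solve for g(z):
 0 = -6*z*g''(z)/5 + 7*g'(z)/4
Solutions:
 g(z) = C1 + C2*z^(59/24)


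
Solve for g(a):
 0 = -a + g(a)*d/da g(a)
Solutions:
 g(a) = -sqrt(C1 + a^2)
 g(a) = sqrt(C1 + a^2)


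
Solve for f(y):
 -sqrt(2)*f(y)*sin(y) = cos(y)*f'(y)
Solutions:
 f(y) = C1*cos(y)^(sqrt(2))


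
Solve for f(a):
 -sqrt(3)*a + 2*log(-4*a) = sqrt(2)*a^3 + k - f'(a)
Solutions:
 f(a) = C1 + sqrt(2)*a^4/4 + sqrt(3)*a^2/2 + a*(k - 4*log(2) + 2) - 2*a*log(-a)


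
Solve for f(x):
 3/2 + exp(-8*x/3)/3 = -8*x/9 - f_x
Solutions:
 f(x) = C1 - 4*x^2/9 - 3*x/2 + exp(-8*x/3)/8


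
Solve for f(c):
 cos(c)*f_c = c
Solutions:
 f(c) = C1 + Integral(c/cos(c), c)


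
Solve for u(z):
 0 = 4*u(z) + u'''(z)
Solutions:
 u(z) = C3*exp(-2^(2/3)*z) + (C1*sin(2^(2/3)*sqrt(3)*z/2) + C2*cos(2^(2/3)*sqrt(3)*z/2))*exp(2^(2/3)*z/2)


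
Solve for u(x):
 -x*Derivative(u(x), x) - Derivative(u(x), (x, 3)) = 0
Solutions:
 u(x) = C1 + Integral(C2*airyai(-x) + C3*airybi(-x), x)


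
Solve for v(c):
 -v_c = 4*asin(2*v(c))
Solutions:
 Integral(1/asin(2*_y), (_y, v(c))) = C1 - 4*c


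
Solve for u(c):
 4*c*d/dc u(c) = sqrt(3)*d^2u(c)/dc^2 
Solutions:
 u(c) = C1 + C2*erfi(sqrt(2)*3^(3/4)*c/3)


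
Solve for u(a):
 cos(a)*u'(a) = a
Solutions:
 u(a) = C1 + Integral(a/cos(a), a)


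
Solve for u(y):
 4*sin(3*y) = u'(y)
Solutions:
 u(y) = C1 - 4*cos(3*y)/3


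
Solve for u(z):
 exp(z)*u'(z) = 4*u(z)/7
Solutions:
 u(z) = C1*exp(-4*exp(-z)/7)


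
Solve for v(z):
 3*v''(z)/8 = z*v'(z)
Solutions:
 v(z) = C1 + C2*erfi(2*sqrt(3)*z/3)


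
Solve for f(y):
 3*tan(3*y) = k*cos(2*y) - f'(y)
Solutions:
 f(y) = C1 + k*sin(2*y)/2 + log(cos(3*y))


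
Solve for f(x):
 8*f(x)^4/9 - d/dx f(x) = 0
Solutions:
 f(x) = 3^(1/3)*(-1/(C1 + 8*x))^(1/3)
 f(x) = (-1/(C1 + 8*x))^(1/3)*(-3^(1/3) - 3^(5/6)*I)/2
 f(x) = (-1/(C1 + 8*x))^(1/3)*(-3^(1/3) + 3^(5/6)*I)/2


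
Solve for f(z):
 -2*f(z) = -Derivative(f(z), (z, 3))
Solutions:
 f(z) = C3*exp(2^(1/3)*z) + (C1*sin(2^(1/3)*sqrt(3)*z/2) + C2*cos(2^(1/3)*sqrt(3)*z/2))*exp(-2^(1/3)*z/2)


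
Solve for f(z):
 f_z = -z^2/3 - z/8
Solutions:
 f(z) = C1 - z^3/9 - z^2/16


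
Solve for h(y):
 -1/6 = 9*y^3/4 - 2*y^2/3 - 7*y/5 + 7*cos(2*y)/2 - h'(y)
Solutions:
 h(y) = C1 + 9*y^4/16 - 2*y^3/9 - 7*y^2/10 + y/6 + 7*sin(2*y)/4


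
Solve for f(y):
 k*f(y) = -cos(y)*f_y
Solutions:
 f(y) = C1*exp(k*(log(sin(y) - 1) - log(sin(y) + 1))/2)


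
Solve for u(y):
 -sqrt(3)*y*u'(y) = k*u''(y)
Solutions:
 u(y) = C1 + C2*sqrt(k)*erf(sqrt(2)*3^(1/4)*y*sqrt(1/k)/2)


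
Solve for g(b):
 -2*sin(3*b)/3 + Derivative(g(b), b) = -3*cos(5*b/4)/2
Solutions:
 g(b) = C1 - 6*sin(5*b/4)/5 - 2*cos(3*b)/9


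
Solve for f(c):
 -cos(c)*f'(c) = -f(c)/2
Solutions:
 f(c) = C1*(sin(c) + 1)^(1/4)/(sin(c) - 1)^(1/4)


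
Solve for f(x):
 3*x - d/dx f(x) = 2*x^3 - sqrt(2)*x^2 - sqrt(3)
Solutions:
 f(x) = C1 - x^4/2 + sqrt(2)*x^3/3 + 3*x^2/2 + sqrt(3)*x


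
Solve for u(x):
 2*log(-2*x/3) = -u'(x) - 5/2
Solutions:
 u(x) = C1 - 2*x*log(-x) + x*(-2*log(2) - 1/2 + 2*log(3))


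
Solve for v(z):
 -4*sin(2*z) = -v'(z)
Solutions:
 v(z) = C1 - 2*cos(2*z)


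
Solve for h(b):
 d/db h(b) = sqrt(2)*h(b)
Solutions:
 h(b) = C1*exp(sqrt(2)*b)


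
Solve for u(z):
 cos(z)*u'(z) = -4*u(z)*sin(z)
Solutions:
 u(z) = C1*cos(z)^4


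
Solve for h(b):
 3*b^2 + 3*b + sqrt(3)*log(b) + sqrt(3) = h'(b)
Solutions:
 h(b) = C1 + b^3 + 3*b^2/2 + sqrt(3)*b*log(b)


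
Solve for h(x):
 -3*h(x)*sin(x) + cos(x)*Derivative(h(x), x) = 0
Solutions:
 h(x) = C1/cos(x)^3


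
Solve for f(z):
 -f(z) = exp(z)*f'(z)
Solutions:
 f(z) = C1*exp(exp(-z))


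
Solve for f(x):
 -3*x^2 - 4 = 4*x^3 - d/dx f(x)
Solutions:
 f(x) = C1 + x^4 + x^3 + 4*x


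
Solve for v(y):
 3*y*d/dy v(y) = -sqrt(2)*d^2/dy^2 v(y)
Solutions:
 v(y) = C1 + C2*erf(2^(1/4)*sqrt(3)*y/2)


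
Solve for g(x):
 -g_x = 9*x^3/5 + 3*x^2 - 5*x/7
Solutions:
 g(x) = C1 - 9*x^4/20 - x^3 + 5*x^2/14


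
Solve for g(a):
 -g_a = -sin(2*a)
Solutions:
 g(a) = C1 - cos(2*a)/2


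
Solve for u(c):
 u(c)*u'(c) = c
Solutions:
 u(c) = -sqrt(C1 + c^2)
 u(c) = sqrt(C1 + c^2)


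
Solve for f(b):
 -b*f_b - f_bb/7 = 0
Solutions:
 f(b) = C1 + C2*erf(sqrt(14)*b/2)


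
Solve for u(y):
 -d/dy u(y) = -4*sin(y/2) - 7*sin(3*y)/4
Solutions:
 u(y) = C1 - 8*cos(y/2) - 7*cos(3*y)/12


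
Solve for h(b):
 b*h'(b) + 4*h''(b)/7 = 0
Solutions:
 h(b) = C1 + C2*erf(sqrt(14)*b/4)


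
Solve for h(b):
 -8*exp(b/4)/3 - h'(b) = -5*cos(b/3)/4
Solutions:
 h(b) = C1 - 32*exp(b/4)/3 + 15*sin(b/3)/4


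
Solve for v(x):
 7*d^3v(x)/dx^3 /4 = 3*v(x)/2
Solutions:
 v(x) = C3*exp(6^(1/3)*7^(2/3)*x/7) + (C1*sin(2^(1/3)*3^(5/6)*7^(2/3)*x/14) + C2*cos(2^(1/3)*3^(5/6)*7^(2/3)*x/14))*exp(-6^(1/3)*7^(2/3)*x/14)


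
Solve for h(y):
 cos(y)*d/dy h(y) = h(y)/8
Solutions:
 h(y) = C1*(sin(y) + 1)^(1/16)/(sin(y) - 1)^(1/16)


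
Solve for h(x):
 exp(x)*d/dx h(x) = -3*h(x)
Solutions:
 h(x) = C1*exp(3*exp(-x))


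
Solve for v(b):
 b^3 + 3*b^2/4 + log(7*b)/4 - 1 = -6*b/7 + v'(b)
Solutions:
 v(b) = C1 + b^4/4 + b^3/4 + 3*b^2/7 + b*log(b)/4 - 5*b/4 + b*log(7)/4


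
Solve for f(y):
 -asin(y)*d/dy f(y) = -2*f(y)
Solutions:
 f(y) = C1*exp(2*Integral(1/asin(y), y))


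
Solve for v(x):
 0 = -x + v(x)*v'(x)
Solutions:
 v(x) = -sqrt(C1 + x^2)
 v(x) = sqrt(C1 + x^2)


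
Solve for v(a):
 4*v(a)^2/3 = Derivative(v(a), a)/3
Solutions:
 v(a) = -1/(C1 + 4*a)


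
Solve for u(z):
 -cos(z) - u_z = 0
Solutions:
 u(z) = C1 - sin(z)


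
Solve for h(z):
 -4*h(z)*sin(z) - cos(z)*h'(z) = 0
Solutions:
 h(z) = C1*cos(z)^4


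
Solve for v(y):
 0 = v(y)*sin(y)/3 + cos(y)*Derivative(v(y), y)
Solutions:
 v(y) = C1*cos(y)^(1/3)


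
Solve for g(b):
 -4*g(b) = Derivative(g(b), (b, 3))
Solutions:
 g(b) = C3*exp(-2^(2/3)*b) + (C1*sin(2^(2/3)*sqrt(3)*b/2) + C2*cos(2^(2/3)*sqrt(3)*b/2))*exp(2^(2/3)*b/2)


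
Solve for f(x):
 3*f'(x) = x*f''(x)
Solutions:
 f(x) = C1 + C2*x^4


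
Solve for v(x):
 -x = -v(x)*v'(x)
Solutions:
 v(x) = -sqrt(C1 + x^2)
 v(x) = sqrt(C1 + x^2)


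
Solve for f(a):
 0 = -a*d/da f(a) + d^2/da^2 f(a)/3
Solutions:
 f(a) = C1 + C2*erfi(sqrt(6)*a/2)


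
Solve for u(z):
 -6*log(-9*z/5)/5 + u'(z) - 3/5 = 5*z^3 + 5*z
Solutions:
 u(z) = C1 + 5*z^4/4 + 5*z^2/2 + 6*z*log(-z)/5 + 3*z*(-2*log(5) - 1 + 4*log(3))/5


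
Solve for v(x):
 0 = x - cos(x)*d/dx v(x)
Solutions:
 v(x) = C1 + Integral(x/cos(x), x)


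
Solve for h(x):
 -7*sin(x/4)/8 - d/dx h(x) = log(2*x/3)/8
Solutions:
 h(x) = C1 - x*log(x)/8 - x*log(2)/8 + x/8 + x*log(3)/8 + 7*cos(x/4)/2


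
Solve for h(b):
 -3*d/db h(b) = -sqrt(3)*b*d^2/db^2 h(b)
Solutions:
 h(b) = C1 + C2*b^(1 + sqrt(3))


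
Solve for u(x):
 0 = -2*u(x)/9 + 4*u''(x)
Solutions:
 u(x) = C1*exp(-sqrt(2)*x/6) + C2*exp(sqrt(2)*x/6)


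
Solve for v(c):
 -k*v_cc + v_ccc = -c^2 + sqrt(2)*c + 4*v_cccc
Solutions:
 v(c) = C1 + C2*c + C3*exp(c*(1 - sqrt(1 - 16*k))/8) + C4*exp(c*(sqrt(1 - 16*k) + 1)/8) + c^4/(12*k) + c^3*(-sqrt(2) + 2/k)/(6*k) + c^2*(-4 - sqrt(2)/2 + 1/k)/k^2


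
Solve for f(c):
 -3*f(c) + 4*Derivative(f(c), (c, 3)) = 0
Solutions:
 f(c) = C3*exp(6^(1/3)*c/2) + (C1*sin(2^(1/3)*3^(5/6)*c/4) + C2*cos(2^(1/3)*3^(5/6)*c/4))*exp(-6^(1/3)*c/4)


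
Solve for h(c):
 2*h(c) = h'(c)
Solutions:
 h(c) = C1*exp(2*c)


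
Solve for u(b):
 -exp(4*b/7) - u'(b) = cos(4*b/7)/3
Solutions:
 u(b) = C1 - 7*exp(4*b/7)/4 - 7*sin(4*b/7)/12


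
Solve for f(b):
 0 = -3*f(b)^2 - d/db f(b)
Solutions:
 f(b) = 1/(C1 + 3*b)


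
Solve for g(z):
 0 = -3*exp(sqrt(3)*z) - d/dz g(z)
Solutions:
 g(z) = C1 - sqrt(3)*exp(sqrt(3)*z)


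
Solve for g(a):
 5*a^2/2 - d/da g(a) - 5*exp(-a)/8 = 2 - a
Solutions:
 g(a) = C1 + 5*a^3/6 + a^2/2 - 2*a + 5*exp(-a)/8


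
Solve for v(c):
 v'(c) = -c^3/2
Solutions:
 v(c) = C1 - c^4/8


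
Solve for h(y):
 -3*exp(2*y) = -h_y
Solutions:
 h(y) = C1 + 3*exp(2*y)/2


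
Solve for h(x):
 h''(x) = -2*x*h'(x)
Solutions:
 h(x) = C1 + C2*erf(x)


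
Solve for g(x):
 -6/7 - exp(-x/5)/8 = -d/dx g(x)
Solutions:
 g(x) = C1 + 6*x/7 - 5*exp(-x/5)/8


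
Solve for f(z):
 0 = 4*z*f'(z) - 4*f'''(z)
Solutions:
 f(z) = C1 + Integral(C2*airyai(z) + C3*airybi(z), z)


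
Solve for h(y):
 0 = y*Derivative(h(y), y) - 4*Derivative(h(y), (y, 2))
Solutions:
 h(y) = C1 + C2*erfi(sqrt(2)*y/4)


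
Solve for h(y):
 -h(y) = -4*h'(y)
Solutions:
 h(y) = C1*exp(y/4)


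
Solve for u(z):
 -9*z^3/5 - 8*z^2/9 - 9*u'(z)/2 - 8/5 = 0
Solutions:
 u(z) = C1 - z^4/10 - 16*z^3/243 - 16*z/45


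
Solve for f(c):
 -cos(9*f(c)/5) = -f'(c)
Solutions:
 -c - 5*log(sin(9*f(c)/5) - 1)/18 + 5*log(sin(9*f(c)/5) + 1)/18 = C1


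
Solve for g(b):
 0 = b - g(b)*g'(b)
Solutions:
 g(b) = -sqrt(C1 + b^2)
 g(b) = sqrt(C1 + b^2)


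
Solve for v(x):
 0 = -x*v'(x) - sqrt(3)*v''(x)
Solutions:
 v(x) = C1 + C2*erf(sqrt(2)*3^(3/4)*x/6)


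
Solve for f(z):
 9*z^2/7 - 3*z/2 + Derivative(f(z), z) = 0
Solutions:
 f(z) = C1 - 3*z^3/7 + 3*z^2/4


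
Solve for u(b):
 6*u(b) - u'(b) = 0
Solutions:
 u(b) = C1*exp(6*b)


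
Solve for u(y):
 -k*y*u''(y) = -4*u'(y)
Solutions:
 u(y) = C1 + y^(((re(k) + 4)*re(k) + im(k)^2)/(re(k)^2 + im(k)^2))*(C2*sin(4*log(y)*Abs(im(k))/(re(k)^2 + im(k)^2)) + C3*cos(4*log(y)*im(k)/(re(k)^2 + im(k)^2)))


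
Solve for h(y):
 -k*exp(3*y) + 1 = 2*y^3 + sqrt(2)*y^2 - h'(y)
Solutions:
 h(y) = C1 + k*exp(3*y)/3 + y^4/2 + sqrt(2)*y^3/3 - y


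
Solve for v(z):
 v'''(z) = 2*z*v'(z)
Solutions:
 v(z) = C1 + Integral(C2*airyai(2^(1/3)*z) + C3*airybi(2^(1/3)*z), z)


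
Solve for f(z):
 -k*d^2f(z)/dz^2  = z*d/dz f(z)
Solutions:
 f(z) = C1 + C2*sqrt(k)*erf(sqrt(2)*z*sqrt(1/k)/2)


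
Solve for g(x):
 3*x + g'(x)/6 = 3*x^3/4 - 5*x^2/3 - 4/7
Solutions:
 g(x) = C1 + 9*x^4/8 - 10*x^3/3 - 9*x^2 - 24*x/7


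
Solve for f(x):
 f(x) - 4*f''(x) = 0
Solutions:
 f(x) = C1*exp(-x/2) + C2*exp(x/2)


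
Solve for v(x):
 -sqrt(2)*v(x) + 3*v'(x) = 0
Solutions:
 v(x) = C1*exp(sqrt(2)*x/3)


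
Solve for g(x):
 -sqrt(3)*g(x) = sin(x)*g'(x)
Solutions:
 g(x) = C1*(cos(x) + 1)^(sqrt(3)/2)/(cos(x) - 1)^(sqrt(3)/2)


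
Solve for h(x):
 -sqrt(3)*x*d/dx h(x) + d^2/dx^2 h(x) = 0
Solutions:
 h(x) = C1 + C2*erfi(sqrt(2)*3^(1/4)*x/2)


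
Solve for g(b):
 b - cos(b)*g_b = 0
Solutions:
 g(b) = C1 + Integral(b/cos(b), b)


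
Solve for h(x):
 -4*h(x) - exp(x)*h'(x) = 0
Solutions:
 h(x) = C1*exp(4*exp(-x))


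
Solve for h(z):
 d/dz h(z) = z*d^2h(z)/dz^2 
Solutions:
 h(z) = C1 + C2*z^2


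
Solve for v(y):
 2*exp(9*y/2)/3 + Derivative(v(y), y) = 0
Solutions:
 v(y) = C1 - 4*exp(9*y/2)/27


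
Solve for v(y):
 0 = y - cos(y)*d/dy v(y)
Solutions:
 v(y) = C1 + Integral(y/cos(y), y)


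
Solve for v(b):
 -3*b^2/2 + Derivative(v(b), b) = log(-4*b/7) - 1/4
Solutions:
 v(b) = C1 + b^3/2 + b*log(-b) + b*(-log(7) - 5/4 + 2*log(2))


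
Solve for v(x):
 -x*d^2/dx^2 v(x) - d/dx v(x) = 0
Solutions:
 v(x) = C1 + C2*log(x)


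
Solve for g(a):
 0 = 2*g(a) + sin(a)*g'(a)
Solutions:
 g(a) = C1*(cos(a) + 1)/(cos(a) - 1)


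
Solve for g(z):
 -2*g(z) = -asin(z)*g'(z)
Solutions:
 g(z) = C1*exp(2*Integral(1/asin(z), z))


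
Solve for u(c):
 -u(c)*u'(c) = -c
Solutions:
 u(c) = -sqrt(C1 + c^2)
 u(c) = sqrt(C1 + c^2)


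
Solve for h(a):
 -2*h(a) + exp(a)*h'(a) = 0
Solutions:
 h(a) = C1*exp(-2*exp(-a))


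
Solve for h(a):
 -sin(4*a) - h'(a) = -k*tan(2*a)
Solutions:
 h(a) = C1 - k*log(cos(2*a))/2 + cos(4*a)/4


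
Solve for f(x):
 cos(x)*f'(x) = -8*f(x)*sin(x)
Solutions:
 f(x) = C1*cos(x)^8


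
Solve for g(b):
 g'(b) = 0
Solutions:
 g(b) = C1


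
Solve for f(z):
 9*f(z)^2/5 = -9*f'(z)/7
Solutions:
 f(z) = 5/(C1 + 7*z)


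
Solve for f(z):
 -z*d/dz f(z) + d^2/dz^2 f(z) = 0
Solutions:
 f(z) = C1 + C2*erfi(sqrt(2)*z/2)


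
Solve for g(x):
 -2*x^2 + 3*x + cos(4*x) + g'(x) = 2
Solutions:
 g(x) = C1 + 2*x^3/3 - 3*x^2/2 + 2*x - sin(4*x)/4


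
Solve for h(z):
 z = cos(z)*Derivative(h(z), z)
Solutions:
 h(z) = C1 + Integral(z/cos(z), z)


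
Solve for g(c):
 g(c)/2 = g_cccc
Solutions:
 g(c) = C1*exp(-2^(3/4)*c/2) + C2*exp(2^(3/4)*c/2) + C3*sin(2^(3/4)*c/2) + C4*cos(2^(3/4)*c/2)


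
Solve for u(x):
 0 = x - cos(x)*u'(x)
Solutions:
 u(x) = C1 + Integral(x/cos(x), x)


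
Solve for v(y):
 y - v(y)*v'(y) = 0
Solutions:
 v(y) = -sqrt(C1 + y^2)
 v(y) = sqrt(C1 + y^2)


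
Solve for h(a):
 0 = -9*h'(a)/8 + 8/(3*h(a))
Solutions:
 h(a) = -sqrt(C1 + 384*a)/9
 h(a) = sqrt(C1 + 384*a)/9


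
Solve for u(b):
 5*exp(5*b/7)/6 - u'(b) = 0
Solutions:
 u(b) = C1 + 7*exp(5*b/7)/6


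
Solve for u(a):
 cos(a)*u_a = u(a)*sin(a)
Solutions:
 u(a) = C1/cos(a)


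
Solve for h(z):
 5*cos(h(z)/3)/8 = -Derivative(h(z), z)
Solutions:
 5*z/8 - 3*log(sin(h(z)/3) - 1)/2 + 3*log(sin(h(z)/3) + 1)/2 = C1


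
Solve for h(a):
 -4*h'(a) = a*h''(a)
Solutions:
 h(a) = C1 + C2/a^3


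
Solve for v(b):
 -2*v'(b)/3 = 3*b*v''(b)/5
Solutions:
 v(b) = C1 + C2/b^(1/9)


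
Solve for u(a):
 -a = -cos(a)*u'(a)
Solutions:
 u(a) = C1 + Integral(a/cos(a), a)


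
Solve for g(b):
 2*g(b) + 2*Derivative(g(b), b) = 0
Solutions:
 g(b) = C1*exp(-b)


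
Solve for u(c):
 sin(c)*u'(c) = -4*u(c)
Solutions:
 u(c) = C1*(cos(c)^2 + 2*cos(c) + 1)/(cos(c)^2 - 2*cos(c) + 1)


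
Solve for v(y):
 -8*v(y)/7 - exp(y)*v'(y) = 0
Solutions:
 v(y) = C1*exp(8*exp(-y)/7)


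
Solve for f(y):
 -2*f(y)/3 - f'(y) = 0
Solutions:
 f(y) = C1*exp(-2*y/3)


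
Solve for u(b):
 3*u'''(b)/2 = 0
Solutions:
 u(b) = C1 + C2*b + C3*b^2


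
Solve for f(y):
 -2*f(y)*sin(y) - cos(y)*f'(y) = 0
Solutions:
 f(y) = C1*cos(y)^2


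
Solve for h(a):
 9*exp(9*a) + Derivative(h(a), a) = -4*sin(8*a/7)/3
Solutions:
 h(a) = C1 - exp(9*a) + 7*cos(8*a/7)/6


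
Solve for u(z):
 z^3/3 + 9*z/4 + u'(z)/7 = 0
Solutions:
 u(z) = C1 - 7*z^4/12 - 63*z^2/8


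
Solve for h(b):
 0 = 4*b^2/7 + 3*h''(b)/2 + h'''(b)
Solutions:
 h(b) = C1 + C2*b + C3*exp(-3*b/2) - 2*b^4/63 + 16*b^3/189 - 32*b^2/189


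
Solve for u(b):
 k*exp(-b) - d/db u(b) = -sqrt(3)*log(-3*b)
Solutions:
 u(b) = C1 + sqrt(3)*b*log(-b) + sqrt(3)*b*(-1 + log(3)) - k*exp(-b)


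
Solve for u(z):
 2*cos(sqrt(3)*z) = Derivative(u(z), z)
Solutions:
 u(z) = C1 + 2*sqrt(3)*sin(sqrt(3)*z)/3


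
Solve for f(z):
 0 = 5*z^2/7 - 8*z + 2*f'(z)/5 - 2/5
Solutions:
 f(z) = C1 - 25*z^3/42 + 10*z^2 + z


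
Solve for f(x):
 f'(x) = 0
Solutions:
 f(x) = C1


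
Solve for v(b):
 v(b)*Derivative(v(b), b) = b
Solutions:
 v(b) = -sqrt(C1 + b^2)
 v(b) = sqrt(C1 + b^2)


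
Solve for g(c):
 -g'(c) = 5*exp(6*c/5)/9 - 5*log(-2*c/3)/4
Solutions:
 g(c) = C1 + 5*c*log(-c)/4 + 5*c*(-log(3) - 1 + log(2))/4 - 25*exp(6*c/5)/54


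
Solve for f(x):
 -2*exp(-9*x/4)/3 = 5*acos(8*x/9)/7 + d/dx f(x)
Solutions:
 f(x) = C1 - 5*x*acos(8*x/9)/7 + 5*sqrt(81 - 64*x^2)/56 + 8*exp(-9*x/4)/27


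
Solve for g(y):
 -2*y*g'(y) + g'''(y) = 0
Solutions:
 g(y) = C1 + Integral(C2*airyai(2^(1/3)*y) + C3*airybi(2^(1/3)*y), y)


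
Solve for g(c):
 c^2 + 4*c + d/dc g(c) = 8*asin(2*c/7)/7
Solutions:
 g(c) = C1 - c^3/3 - 2*c^2 + 8*c*asin(2*c/7)/7 + 4*sqrt(49 - 4*c^2)/7


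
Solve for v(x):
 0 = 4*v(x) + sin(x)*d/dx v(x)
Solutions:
 v(x) = C1*(cos(x)^2 + 2*cos(x) + 1)/(cos(x)^2 - 2*cos(x) + 1)


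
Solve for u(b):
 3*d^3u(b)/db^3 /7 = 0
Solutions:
 u(b) = C1 + C2*b + C3*b^2


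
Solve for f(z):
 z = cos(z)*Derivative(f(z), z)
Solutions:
 f(z) = C1 + Integral(z/cos(z), z)


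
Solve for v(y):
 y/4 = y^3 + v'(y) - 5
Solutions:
 v(y) = C1 - y^4/4 + y^2/8 + 5*y


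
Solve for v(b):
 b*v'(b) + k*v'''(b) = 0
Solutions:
 v(b) = C1 + Integral(C2*airyai(b*(-1/k)^(1/3)) + C3*airybi(b*(-1/k)^(1/3)), b)


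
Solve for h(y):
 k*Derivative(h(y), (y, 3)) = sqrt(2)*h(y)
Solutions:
 h(y) = C1*exp(2^(1/6)*y*(1/k)^(1/3)) + C2*exp(2^(1/6)*y*(-1 + sqrt(3)*I)*(1/k)^(1/3)/2) + C3*exp(-2^(1/6)*y*(1 + sqrt(3)*I)*(1/k)^(1/3)/2)


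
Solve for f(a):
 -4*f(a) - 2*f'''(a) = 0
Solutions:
 f(a) = C3*exp(-2^(1/3)*a) + (C1*sin(2^(1/3)*sqrt(3)*a/2) + C2*cos(2^(1/3)*sqrt(3)*a/2))*exp(2^(1/3)*a/2)


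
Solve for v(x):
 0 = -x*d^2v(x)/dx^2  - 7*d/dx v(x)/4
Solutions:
 v(x) = C1 + C2/x^(3/4)


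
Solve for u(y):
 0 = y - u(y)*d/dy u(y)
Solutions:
 u(y) = -sqrt(C1 + y^2)
 u(y) = sqrt(C1 + y^2)


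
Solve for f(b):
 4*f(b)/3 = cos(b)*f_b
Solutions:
 f(b) = C1*(sin(b) + 1)^(2/3)/(sin(b) - 1)^(2/3)


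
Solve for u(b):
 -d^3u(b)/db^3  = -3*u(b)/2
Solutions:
 u(b) = C3*exp(2^(2/3)*3^(1/3)*b/2) + (C1*sin(2^(2/3)*3^(5/6)*b/4) + C2*cos(2^(2/3)*3^(5/6)*b/4))*exp(-2^(2/3)*3^(1/3)*b/4)


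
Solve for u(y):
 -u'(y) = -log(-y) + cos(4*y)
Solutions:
 u(y) = C1 + y*log(-y) - y - sin(4*y)/4


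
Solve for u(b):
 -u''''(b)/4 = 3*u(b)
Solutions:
 u(b) = (C1*sin(3^(1/4)*b) + C2*cos(3^(1/4)*b))*exp(-3^(1/4)*b) + (C3*sin(3^(1/4)*b) + C4*cos(3^(1/4)*b))*exp(3^(1/4)*b)


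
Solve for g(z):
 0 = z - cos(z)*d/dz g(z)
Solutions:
 g(z) = C1 + Integral(z/cos(z), z)


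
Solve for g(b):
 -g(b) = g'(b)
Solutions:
 g(b) = C1*exp(-b)


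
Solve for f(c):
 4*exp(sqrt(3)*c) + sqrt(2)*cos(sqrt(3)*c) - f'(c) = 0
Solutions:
 f(c) = C1 + 4*sqrt(3)*exp(sqrt(3)*c)/3 + sqrt(6)*sin(sqrt(3)*c)/3


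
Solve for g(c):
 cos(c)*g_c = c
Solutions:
 g(c) = C1 + Integral(c/cos(c), c)


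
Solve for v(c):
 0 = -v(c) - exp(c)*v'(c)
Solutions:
 v(c) = C1*exp(exp(-c))


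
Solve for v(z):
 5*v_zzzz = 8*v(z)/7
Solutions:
 v(z) = C1*exp(-70^(3/4)*z/35) + C2*exp(70^(3/4)*z/35) + C3*sin(70^(3/4)*z/35) + C4*cos(70^(3/4)*z/35)


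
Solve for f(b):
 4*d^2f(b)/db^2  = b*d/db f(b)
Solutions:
 f(b) = C1 + C2*erfi(sqrt(2)*b/4)


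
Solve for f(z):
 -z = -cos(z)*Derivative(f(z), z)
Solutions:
 f(z) = C1 + Integral(z/cos(z), z)


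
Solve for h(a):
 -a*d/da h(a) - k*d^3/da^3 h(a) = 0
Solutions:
 h(a) = C1 + Integral(C2*airyai(a*(-1/k)^(1/3)) + C3*airybi(a*(-1/k)^(1/3)), a)


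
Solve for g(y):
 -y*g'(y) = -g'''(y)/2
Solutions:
 g(y) = C1 + Integral(C2*airyai(2^(1/3)*y) + C3*airybi(2^(1/3)*y), y)


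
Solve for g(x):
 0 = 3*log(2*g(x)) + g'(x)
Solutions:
 Integral(1/(log(_y) + log(2)), (_y, g(x)))/3 = C1 - x


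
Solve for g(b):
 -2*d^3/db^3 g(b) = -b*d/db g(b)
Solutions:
 g(b) = C1 + Integral(C2*airyai(2^(2/3)*b/2) + C3*airybi(2^(2/3)*b/2), b)


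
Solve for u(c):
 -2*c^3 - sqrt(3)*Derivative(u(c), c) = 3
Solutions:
 u(c) = C1 - sqrt(3)*c^4/6 - sqrt(3)*c


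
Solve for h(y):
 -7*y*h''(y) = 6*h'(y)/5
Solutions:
 h(y) = C1 + C2*y^(29/35)


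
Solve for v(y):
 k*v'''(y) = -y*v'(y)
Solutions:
 v(y) = C1 + Integral(C2*airyai(y*(-1/k)^(1/3)) + C3*airybi(y*(-1/k)^(1/3)), y)


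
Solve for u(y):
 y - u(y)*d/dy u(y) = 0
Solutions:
 u(y) = -sqrt(C1 + y^2)
 u(y) = sqrt(C1 + y^2)


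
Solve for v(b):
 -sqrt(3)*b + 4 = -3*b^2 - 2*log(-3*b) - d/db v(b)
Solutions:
 v(b) = C1 - b^3 + sqrt(3)*b^2/2 - 2*b*log(-b) + 2*b*(-log(3) - 1)


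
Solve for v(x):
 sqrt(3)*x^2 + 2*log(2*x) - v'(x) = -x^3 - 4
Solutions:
 v(x) = C1 + x^4/4 + sqrt(3)*x^3/3 + 2*x*log(x) + x*log(4) + 2*x


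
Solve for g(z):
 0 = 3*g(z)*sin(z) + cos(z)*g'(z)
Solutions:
 g(z) = C1*cos(z)^3


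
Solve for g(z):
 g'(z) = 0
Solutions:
 g(z) = C1


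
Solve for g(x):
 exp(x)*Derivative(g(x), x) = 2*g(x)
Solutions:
 g(x) = C1*exp(-2*exp(-x))


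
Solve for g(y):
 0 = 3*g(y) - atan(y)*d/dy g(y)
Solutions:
 g(y) = C1*exp(3*Integral(1/atan(y), y))


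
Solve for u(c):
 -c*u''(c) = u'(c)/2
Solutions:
 u(c) = C1 + C2*sqrt(c)


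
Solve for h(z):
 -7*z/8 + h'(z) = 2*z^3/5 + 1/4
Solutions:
 h(z) = C1 + z^4/10 + 7*z^2/16 + z/4


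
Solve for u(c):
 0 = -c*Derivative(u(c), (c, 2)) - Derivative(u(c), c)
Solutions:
 u(c) = C1 + C2*log(c)


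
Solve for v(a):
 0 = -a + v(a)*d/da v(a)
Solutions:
 v(a) = -sqrt(C1 + a^2)
 v(a) = sqrt(C1 + a^2)


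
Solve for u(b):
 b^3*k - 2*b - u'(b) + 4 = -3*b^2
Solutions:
 u(b) = C1 + b^4*k/4 + b^3 - b^2 + 4*b


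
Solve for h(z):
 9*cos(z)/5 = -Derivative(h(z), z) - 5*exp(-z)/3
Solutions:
 h(z) = C1 - 9*sin(z)/5 + 5*exp(-z)/3


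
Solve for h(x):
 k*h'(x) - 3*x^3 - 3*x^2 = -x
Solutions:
 h(x) = C1 + 3*x^4/(4*k) + x^3/k - x^2/(2*k)


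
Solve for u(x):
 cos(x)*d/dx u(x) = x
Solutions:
 u(x) = C1 + Integral(x/cos(x), x)


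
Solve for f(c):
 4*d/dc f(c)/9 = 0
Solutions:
 f(c) = C1


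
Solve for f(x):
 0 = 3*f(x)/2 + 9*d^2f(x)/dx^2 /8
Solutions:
 f(x) = C1*sin(2*sqrt(3)*x/3) + C2*cos(2*sqrt(3)*x/3)


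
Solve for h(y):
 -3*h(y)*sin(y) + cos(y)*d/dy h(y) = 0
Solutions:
 h(y) = C1/cos(y)^3


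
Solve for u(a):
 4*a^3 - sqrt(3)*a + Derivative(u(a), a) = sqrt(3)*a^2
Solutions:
 u(a) = C1 - a^4 + sqrt(3)*a^3/3 + sqrt(3)*a^2/2


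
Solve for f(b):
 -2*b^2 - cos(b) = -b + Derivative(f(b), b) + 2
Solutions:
 f(b) = C1 - 2*b^3/3 + b^2/2 - 2*b - sin(b)


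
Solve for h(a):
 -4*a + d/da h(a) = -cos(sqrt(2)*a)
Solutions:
 h(a) = C1 + 2*a^2 - sqrt(2)*sin(sqrt(2)*a)/2


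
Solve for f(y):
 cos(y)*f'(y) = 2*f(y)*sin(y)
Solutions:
 f(y) = C1/cos(y)^2


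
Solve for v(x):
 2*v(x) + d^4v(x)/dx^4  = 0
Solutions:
 v(x) = (C1*sin(2^(3/4)*x/2) + C2*cos(2^(3/4)*x/2))*exp(-2^(3/4)*x/2) + (C3*sin(2^(3/4)*x/2) + C4*cos(2^(3/4)*x/2))*exp(2^(3/4)*x/2)


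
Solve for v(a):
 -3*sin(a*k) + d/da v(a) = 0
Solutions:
 v(a) = C1 - 3*cos(a*k)/k


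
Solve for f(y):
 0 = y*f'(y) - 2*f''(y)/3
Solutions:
 f(y) = C1 + C2*erfi(sqrt(3)*y/2)


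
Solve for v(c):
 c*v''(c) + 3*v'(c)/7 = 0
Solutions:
 v(c) = C1 + C2*c^(4/7)


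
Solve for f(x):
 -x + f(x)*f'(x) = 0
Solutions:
 f(x) = -sqrt(C1 + x^2)
 f(x) = sqrt(C1 + x^2)


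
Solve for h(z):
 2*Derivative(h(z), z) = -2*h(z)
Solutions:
 h(z) = C1*exp(-z)


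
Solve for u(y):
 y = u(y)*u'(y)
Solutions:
 u(y) = -sqrt(C1 + y^2)
 u(y) = sqrt(C1 + y^2)


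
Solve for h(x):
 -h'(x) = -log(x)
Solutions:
 h(x) = C1 + x*log(x) - x


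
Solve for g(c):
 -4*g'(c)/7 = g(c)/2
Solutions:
 g(c) = C1*exp(-7*c/8)


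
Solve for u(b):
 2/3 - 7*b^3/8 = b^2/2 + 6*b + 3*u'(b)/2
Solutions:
 u(b) = C1 - 7*b^4/48 - b^3/9 - 2*b^2 + 4*b/9


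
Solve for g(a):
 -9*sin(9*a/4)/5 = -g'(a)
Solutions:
 g(a) = C1 - 4*cos(9*a/4)/5


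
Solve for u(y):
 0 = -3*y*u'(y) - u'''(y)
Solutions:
 u(y) = C1 + Integral(C2*airyai(-3^(1/3)*y) + C3*airybi(-3^(1/3)*y), y)


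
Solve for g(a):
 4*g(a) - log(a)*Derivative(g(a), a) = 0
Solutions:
 g(a) = C1*exp(4*li(a))


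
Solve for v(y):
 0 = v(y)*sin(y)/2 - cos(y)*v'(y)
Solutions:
 v(y) = C1/sqrt(cos(y))


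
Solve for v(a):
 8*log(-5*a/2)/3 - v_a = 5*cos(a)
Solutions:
 v(a) = C1 + 8*a*log(-a)/3 - 8*a/3 - 8*a*log(2)/3 + 8*a*log(5)/3 - 5*sin(a)


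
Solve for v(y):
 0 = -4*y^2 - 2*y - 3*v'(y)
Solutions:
 v(y) = C1 - 4*y^3/9 - y^2/3


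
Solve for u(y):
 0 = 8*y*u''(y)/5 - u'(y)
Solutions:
 u(y) = C1 + C2*y^(13/8)


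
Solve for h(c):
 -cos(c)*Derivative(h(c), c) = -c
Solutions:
 h(c) = C1 + Integral(c/cos(c), c)


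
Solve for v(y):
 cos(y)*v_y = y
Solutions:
 v(y) = C1 + Integral(y/cos(y), y)


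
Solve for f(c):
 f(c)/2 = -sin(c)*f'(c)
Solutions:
 f(c) = C1*(cos(c) + 1)^(1/4)/(cos(c) - 1)^(1/4)


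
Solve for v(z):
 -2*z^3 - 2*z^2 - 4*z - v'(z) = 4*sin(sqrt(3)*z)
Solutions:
 v(z) = C1 - z^4/2 - 2*z^3/3 - 2*z^2 + 4*sqrt(3)*cos(sqrt(3)*z)/3


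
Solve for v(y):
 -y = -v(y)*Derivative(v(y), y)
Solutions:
 v(y) = -sqrt(C1 + y^2)
 v(y) = sqrt(C1 + y^2)


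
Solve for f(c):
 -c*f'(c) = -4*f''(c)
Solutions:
 f(c) = C1 + C2*erfi(sqrt(2)*c/4)


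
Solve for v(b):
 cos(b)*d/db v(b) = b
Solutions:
 v(b) = C1 + Integral(b/cos(b), b)


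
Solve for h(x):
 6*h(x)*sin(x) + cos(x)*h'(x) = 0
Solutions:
 h(x) = C1*cos(x)^6


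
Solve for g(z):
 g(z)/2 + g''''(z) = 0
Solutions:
 g(z) = (C1*sin(2^(1/4)*z/2) + C2*cos(2^(1/4)*z/2))*exp(-2^(1/4)*z/2) + (C3*sin(2^(1/4)*z/2) + C4*cos(2^(1/4)*z/2))*exp(2^(1/4)*z/2)


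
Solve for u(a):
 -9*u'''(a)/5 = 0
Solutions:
 u(a) = C1 + C2*a + C3*a^2


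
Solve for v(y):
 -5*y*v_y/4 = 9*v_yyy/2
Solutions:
 v(y) = C1 + Integral(C2*airyai(-60^(1/3)*y/6) + C3*airybi(-60^(1/3)*y/6), y)


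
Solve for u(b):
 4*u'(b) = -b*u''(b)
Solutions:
 u(b) = C1 + C2/b^3


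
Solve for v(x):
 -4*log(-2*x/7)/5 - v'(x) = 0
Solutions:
 v(x) = C1 - 4*x*log(-x)/5 + 4*x*(-log(2) + 1 + log(7))/5


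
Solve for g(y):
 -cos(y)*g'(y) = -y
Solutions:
 g(y) = C1 + Integral(y/cos(y), y)


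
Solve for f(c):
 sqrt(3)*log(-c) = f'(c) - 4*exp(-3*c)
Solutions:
 f(c) = C1 + sqrt(3)*c*log(-c) - sqrt(3)*c - 4*exp(-3*c)/3


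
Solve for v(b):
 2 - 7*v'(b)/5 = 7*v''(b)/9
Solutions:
 v(b) = C1 + C2*exp(-9*b/5) + 10*b/7


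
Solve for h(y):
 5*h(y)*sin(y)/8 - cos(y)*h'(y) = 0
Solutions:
 h(y) = C1/cos(y)^(5/8)


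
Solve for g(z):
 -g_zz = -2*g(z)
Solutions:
 g(z) = C1*exp(-sqrt(2)*z) + C2*exp(sqrt(2)*z)


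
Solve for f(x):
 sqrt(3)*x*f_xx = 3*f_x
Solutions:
 f(x) = C1 + C2*x^(1 + sqrt(3))


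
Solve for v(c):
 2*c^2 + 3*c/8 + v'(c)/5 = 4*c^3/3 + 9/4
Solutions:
 v(c) = C1 + 5*c^4/3 - 10*c^3/3 - 15*c^2/16 + 45*c/4


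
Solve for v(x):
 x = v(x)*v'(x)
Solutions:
 v(x) = -sqrt(C1 + x^2)
 v(x) = sqrt(C1 + x^2)


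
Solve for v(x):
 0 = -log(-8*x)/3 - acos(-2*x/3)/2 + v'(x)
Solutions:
 v(x) = C1 + x*log(-x)/3 + x*acos(-2*x/3)/2 - x/3 + x*log(2) + sqrt(9 - 4*x^2)/4


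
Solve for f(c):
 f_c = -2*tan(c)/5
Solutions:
 f(c) = C1 + 2*log(cos(c))/5


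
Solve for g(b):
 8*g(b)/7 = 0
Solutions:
 g(b) = 0


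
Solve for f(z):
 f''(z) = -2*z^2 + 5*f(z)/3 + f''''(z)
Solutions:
 f(z) = 6*z^2/5 + (C1*sin(3^(3/4)*5^(1/4)*z*sin(atan(sqrt(51)/3)/2)/3) + C2*cos(3^(3/4)*5^(1/4)*z*sin(atan(sqrt(51)/3)/2)/3))*exp(-3^(3/4)*5^(1/4)*z*cos(atan(sqrt(51)/3)/2)/3) + (C3*sin(3^(3/4)*5^(1/4)*z*sin(atan(sqrt(51)/3)/2)/3) + C4*cos(3^(3/4)*5^(1/4)*z*sin(atan(sqrt(51)/3)/2)/3))*exp(3^(3/4)*5^(1/4)*z*cos(atan(sqrt(51)/3)/2)/3) + 36/25


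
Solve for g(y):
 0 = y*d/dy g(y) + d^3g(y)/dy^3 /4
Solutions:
 g(y) = C1 + Integral(C2*airyai(-2^(2/3)*y) + C3*airybi(-2^(2/3)*y), y)


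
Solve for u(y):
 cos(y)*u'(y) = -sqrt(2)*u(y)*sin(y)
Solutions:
 u(y) = C1*cos(y)^(sqrt(2))


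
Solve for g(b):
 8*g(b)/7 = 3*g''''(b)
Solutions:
 g(b) = C1*exp(-42^(3/4)*b/21) + C2*exp(42^(3/4)*b/21) + C3*sin(42^(3/4)*b/21) + C4*cos(42^(3/4)*b/21)


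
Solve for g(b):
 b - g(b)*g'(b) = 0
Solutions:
 g(b) = -sqrt(C1 + b^2)
 g(b) = sqrt(C1 + b^2)


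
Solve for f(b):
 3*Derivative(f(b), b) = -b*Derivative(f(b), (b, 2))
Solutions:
 f(b) = C1 + C2/b^2


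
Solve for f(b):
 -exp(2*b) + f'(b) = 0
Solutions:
 f(b) = C1 + exp(2*b)/2


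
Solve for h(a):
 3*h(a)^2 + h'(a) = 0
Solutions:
 h(a) = 1/(C1 + 3*a)


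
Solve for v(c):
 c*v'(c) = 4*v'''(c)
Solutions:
 v(c) = C1 + Integral(C2*airyai(2^(1/3)*c/2) + C3*airybi(2^(1/3)*c/2), c)


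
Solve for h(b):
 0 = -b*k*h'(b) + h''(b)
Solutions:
 h(b) = Piecewise((-sqrt(2)*sqrt(pi)*C1*erf(sqrt(2)*b*sqrt(-k)/2)/(2*sqrt(-k)) - C2, (k > 0) | (k < 0)), (-C1*b - C2, True))


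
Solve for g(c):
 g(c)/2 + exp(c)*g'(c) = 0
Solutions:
 g(c) = C1*exp(exp(-c)/2)


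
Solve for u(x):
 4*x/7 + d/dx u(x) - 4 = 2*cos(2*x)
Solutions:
 u(x) = C1 - 2*x^2/7 + 4*x + 2*sin(x)*cos(x)


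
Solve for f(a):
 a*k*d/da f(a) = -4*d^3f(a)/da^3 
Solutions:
 f(a) = C1 + Integral(C2*airyai(2^(1/3)*a*(-k)^(1/3)/2) + C3*airybi(2^(1/3)*a*(-k)^(1/3)/2), a)


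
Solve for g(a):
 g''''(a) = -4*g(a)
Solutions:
 g(a) = (C1*sin(a) + C2*cos(a))*exp(-a) + (C3*sin(a) + C4*cos(a))*exp(a)


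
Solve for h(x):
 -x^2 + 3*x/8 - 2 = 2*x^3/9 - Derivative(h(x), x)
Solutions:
 h(x) = C1 + x^4/18 + x^3/3 - 3*x^2/16 + 2*x


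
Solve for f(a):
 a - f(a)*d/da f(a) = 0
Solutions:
 f(a) = -sqrt(C1 + a^2)
 f(a) = sqrt(C1 + a^2)


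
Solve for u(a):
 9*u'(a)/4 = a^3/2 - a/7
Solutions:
 u(a) = C1 + a^4/18 - 2*a^2/63


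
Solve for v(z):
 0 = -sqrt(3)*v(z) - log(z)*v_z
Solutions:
 v(z) = C1*exp(-sqrt(3)*li(z))


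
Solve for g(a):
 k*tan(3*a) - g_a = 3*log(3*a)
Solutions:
 g(a) = C1 - 3*a*log(a) - 3*a*log(3) + 3*a - k*log(cos(3*a))/3


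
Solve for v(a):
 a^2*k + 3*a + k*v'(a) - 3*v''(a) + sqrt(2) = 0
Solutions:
 v(a) = C1 + C2*exp(a*k/3) - a^3/3 - 9*a^2/(2*k) - sqrt(2)*a/k - 27*a/k^2


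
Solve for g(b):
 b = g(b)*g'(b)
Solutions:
 g(b) = -sqrt(C1 + b^2)
 g(b) = sqrt(C1 + b^2)


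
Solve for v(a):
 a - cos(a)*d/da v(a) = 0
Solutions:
 v(a) = C1 + Integral(a/cos(a), a)


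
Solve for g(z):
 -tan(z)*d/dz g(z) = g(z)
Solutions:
 g(z) = C1/sin(z)


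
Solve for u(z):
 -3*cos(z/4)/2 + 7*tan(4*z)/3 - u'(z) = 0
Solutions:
 u(z) = C1 - 7*log(cos(4*z))/12 - 6*sin(z/4)


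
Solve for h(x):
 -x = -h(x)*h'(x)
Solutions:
 h(x) = -sqrt(C1 + x^2)
 h(x) = sqrt(C1 + x^2)


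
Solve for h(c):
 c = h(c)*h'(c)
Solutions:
 h(c) = -sqrt(C1 + c^2)
 h(c) = sqrt(C1 + c^2)


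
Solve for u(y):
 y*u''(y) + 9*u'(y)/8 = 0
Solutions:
 u(y) = C1 + C2/y^(1/8)


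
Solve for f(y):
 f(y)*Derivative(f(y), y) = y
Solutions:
 f(y) = -sqrt(C1 + y^2)
 f(y) = sqrt(C1 + y^2)


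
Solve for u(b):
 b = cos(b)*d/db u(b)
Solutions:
 u(b) = C1 + Integral(b/cos(b), b)


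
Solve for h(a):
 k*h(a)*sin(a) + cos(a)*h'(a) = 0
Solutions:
 h(a) = C1*exp(k*log(cos(a)))


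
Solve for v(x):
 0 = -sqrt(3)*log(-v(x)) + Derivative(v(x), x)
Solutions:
 -li(-v(x)) = C1 + sqrt(3)*x


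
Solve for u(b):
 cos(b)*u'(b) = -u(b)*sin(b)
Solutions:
 u(b) = C1*cos(b)


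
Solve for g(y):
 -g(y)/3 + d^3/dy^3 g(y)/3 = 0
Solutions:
 g(y) = C3*exp(y) + (C1*sin(sqrt(3)*y/2) + C2*cos(sqrt(3)*y/2))*exp(-y/2)


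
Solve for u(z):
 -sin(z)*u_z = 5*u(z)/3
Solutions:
 u(z) = C1*(cos(z) + 1)^(5/6)/(cos(z) - 1)^(5/6)
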